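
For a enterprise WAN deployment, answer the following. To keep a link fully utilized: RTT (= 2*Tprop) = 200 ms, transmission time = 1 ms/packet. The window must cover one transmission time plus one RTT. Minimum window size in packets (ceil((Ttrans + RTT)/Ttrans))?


Given: Ttrans = 1 ms, RTT = 200 ms (= 2 * Tprop, Tprop = 100 ms)
Time until first ACK returns = Ttrans + RTT = 1 + 200 = 201 ms
Need W * Ttrans >= Ttrans + RTT  ->  W >= (Ttrans + RTT) / Ttrans
(Ttrans + RTT) / Ttrans = 201 / 1 = 201
W_min = ceil(201) = 201

201


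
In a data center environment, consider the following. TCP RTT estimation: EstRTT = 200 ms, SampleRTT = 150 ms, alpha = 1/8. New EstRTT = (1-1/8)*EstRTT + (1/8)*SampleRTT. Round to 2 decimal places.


Given: EstRTT = 200 ms, SampleRTT = 150 ms, alpha = 1/8
New EstRTT = (1 - alpha) * EstRTT + alpha * SampleRTT
(7/8) * 200 = 175
(1/8) * 150 = 18.75
New EstRTT = 175 + 18.75 = 193.75 ms -> 193.75 ms (2 dp)

193.75


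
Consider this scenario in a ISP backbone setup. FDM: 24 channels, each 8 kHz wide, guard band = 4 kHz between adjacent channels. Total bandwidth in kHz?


Given: 24 channels, 8 kHz each, guard = 4 kHz
Channel bandwidth = 24 * 8 = 192 kHz
Guard bands = 23 gaps * 4 kHz = 92 kHz
Total = 192 + 92 = 284 kHz

284


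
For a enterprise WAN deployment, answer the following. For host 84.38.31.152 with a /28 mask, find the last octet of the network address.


Given: IP = 84.38.31.152, prefix = /28
Subnet mask = 255.255.255.240
Last octet of IP: 152
Last octet of mask: 240
Network last octet = 152 AND 240 = 144

144


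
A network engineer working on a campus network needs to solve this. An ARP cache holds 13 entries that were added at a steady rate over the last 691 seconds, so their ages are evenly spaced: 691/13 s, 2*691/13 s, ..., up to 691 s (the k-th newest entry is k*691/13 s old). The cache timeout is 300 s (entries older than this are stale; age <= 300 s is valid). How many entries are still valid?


Ages are k * 691/13 s for k = 1..13 (spacing = 53.1538 s).
Entry k is valid iff k * 691/13 <= 300 iff k <= 13 * 300 / 691 = 5.6440
n_valid = floor(5.6440) = 5
(n_stale = 13 - 5 = 8)

5


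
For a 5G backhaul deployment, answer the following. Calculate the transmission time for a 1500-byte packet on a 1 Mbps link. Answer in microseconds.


Given: packet = 1500 bytes, bandwidth = 1 Mbps
Packet in bits = 1500 * 8 = 12000 bits
Bandwidth = 1 * 10^6 = 1000000 bps
Time = 12000 / 1000000 seconds
Time in us = 12000 * 10^6 / 1000000 = 12000

12000


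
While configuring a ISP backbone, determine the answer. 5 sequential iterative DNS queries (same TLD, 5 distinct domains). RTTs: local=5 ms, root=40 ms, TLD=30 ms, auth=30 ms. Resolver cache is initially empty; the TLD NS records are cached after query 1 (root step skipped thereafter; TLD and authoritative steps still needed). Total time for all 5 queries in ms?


Lookup 1 (cold cache): local + root + TLD + auth = 5 + 40 + 30 + 30 = 105 ms
Lookups 2..5 (TLD NS cached -> skip root; new domain -> still ask TLD and auth): local + TLD + auth = 5 + 30 + 30 = 65 ms each
Remaining 4 lookups: 4 * 65 = 260 ms
Total = 105 + 260 = 365 ms

365


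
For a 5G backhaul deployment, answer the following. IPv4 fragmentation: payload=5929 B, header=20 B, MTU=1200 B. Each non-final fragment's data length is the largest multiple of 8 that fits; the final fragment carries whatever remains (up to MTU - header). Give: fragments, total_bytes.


Max data per non-final fragment = floor((MTU - header)/8)*8 = floor((1200 - 20)/8)*8 = floor(1180/8)*8 = 1176 B
Final fragment needs no 8-byte alignment: it can carry up to MTU - header = 1180 B
Non-final fragments needed = ceil((payload - 1180) / 1176) = ceil(4749/1176) = ceil(4.0383) = 5
Number of fragments = 5 + 1 = 6
Fragment sizes (data): 5 * 1176 B + 49 B (last, 49 <= 1180 OK)
Total bytes sent = payload + n_frags * header = 5929 + 6*20 = 5929 + 120 = 6049 B

6, 6049


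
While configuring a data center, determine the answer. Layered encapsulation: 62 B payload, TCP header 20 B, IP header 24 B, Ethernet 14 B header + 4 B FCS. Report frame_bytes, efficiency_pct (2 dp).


TCP segment = 62 + 20 = 82 B
IP packet = 82 + 24 = 106 B
Ethernet frame = 106 + 14 + 4 = 124 B
Efficiency = app / frame = 62 / 124 = 0.500000 = 50.0000% -> 50.00% (2 dp)

124, 50.00


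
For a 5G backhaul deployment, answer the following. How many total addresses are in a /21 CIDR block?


Given: CIDR prefix /21
Host bits = 32 - 21 = 11
Total addresses = 2^11 = 2048

2048


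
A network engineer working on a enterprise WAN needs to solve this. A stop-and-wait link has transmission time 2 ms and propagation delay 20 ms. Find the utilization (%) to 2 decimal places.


Given: Ttrans = 2 ms, Tprop = 20 ms
RTT = 2 * Tprop = 2 * 20 = 40 ms
U = Ttrans / (Ttrans + RTT)
U = 2 / (2 + 40)
U = 2 / 42 = 0.047619
U% = 4.76%

4.76


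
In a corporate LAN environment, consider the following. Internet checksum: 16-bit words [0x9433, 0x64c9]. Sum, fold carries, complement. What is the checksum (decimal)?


Given words: [0x9433, 0x64c9]
Step 1: Sum all words
Raw sum = 37939 + 25801 = 63740
One's complement = ~63740 & 0xFFFF = 1795

1795


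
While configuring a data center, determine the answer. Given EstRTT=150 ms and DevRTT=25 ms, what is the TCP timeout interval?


Given: EstRTT = 150 ms, DevRTT = 25 ms
Timeout = EstRTT + 4 * DevRTT
4 * DevRTT = 4 * 25 = 100
Timeout = 150 + 100 = 250 ms

250


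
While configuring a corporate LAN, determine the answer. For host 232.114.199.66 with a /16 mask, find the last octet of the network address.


Given: IP = 232.114.199.66, prefix = /16
Subnet mask = 255.255.0.0
Last octet of IP: 66
Last octet of mask: 0
Network last octet = 66 AND 0 = 0

0


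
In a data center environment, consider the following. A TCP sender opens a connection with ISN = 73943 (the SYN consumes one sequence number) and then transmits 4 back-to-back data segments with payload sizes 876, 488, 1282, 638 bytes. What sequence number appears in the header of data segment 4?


The SYN occupies sequence number ISN = 73943, so the first data byte is ISN + 1 = 73944.
SEQ of data segment i = (ISN + 1) + sum of payload sizes of segments 1..i-1.
Segment 1: SEQ = 73944, payload = 876 bytes
Segment 2: SEQ = 74820, payload = 488 bytes
Segment 3: SEQ = 75308, payload = 1282 bytes
Segment 4: SEQ = 76590, payload = 638 bytes
SEQ of segment 4 = 73944 + 876 + 488 + 1282 = 76590

76590


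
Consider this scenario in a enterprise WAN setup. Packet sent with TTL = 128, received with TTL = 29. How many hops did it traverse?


Given: initial TTL = 128, received TTL = 29
Hops = initial TTL - received TTL
Hops = 128 - 29 = 99

99


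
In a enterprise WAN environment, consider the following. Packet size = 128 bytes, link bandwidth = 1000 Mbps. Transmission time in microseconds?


Given: packet = 128 bytes, bandwidth = 1000 Mbps
Packet in bits = 128 * 8 = 1024 bits
Bandwidth = 1000 * 10^6 = 1000000000 bps
Time = 1024 / 1000000000 seconds
Time in us = 1024 * 10^6 / 1000000000 = 1.024

1.024


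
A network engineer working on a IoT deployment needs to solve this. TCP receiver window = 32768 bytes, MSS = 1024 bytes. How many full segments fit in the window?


Given: RWND = 32768 bytes, MSS = 1024 bytes
Full segments = floor(RWND / MSS)
Full segments = floor(32768 / 1024)
Full segments = floor(32.0) = 32

32


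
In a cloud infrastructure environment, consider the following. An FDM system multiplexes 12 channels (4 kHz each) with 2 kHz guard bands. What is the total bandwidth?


Given: 12 channels, 4 kHz each, guard = 2 kHz
Channel bandwidth = 12 * 4 = 48 kHz
Guard bands = 11 gaps * 2 kHz = 22 kHz
Total = 48 + 22 = 70 kHz

70


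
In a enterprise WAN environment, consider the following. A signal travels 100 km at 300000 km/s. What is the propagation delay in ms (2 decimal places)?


Given: distance = 100 km, speed = 300000 km/s
Delay = distance / speed = 100 / 300000 seconds
Delay in ms = 100 * 1000 / 300000
Delay = 0.3333 ms
Rounded to 2 dp = 0.33 ms

0.33


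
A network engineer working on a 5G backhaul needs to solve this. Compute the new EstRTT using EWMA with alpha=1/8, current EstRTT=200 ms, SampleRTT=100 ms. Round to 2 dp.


Given: EstRTT = 200 ms, SampleRTT = 100 ms, alpha = 1/8
New EstRTT = (1 - alpha) * EstRTT + alpha * SampleRTT
(7/8) * 200 = 175
(1/8) * 100 = 12.5
New EstRTT = 175 + 12.5 = 187.5 ms -> 187.50 ms (2 dp)

187.50


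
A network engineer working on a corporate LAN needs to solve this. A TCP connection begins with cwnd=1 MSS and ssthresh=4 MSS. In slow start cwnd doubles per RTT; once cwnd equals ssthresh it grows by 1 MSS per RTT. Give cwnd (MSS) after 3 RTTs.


RTT 0: cwnd = 1 MSS (initial)
RTT 1: cwnd = 2 MSS (slow start, doubled)
RTT 2: cwnd = 4 MSS (slow start, doubled)
RTT 3: cwnd = 5 MSS (congestion avoidance, +1)

5


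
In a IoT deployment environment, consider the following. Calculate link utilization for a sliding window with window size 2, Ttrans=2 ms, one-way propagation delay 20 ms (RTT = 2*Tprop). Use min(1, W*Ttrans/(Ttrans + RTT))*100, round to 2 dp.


Given: W = 2, Ttrans = 2 ms, RTT = 40 ms (= 2 * Tprop, Tprop = 20 ms)
Cycle time = Ttrans + RTT = 2 + 40 = 42 ms (first packet sent until its ACK returns)
W * Ttrans = 2 * 2 = 4 ms of sending per cycle
W * Ttrans / (Ttrans + RTT) = 4 / 42 = 0.095238
U = min(1, 0.095238) = 0.095238
U% = 9.52%

9.52


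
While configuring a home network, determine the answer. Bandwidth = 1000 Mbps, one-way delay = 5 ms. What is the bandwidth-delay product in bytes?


Given: bandwidth = 1000 Mbps, delay = 5 ms
BDP in bits = 1000 * 10^6 * 5 / 1000
BDP in bits = 5000000
BDP in bytes = 5000000 / 8 = 625000

625000


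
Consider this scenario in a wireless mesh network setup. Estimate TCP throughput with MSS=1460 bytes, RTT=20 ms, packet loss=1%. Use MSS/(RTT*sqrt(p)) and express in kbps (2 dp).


Given: MSS = 1460 bytes, RTT = 20 ms, loss = 1%
RTT in seconds = 20 / 1000 = 0.02
Loss rate = 1% = 0.01
sqrt(loss) = sqrt(0.01) = 0.1
Throughput (bytes/s) = 1460 / (0.02 * 0.1) = 730000.0000
Throughput (kbps) = 730000.0000 * 8 / 1000 = 5840.000000 -> 5840.00 kbps (2 dp)

5840.00


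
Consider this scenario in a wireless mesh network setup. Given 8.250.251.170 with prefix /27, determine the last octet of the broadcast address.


Given: IP = 8.250.251.170, prefix = /27
Host bits = 32 - 27 = 5
Network last octet = 170 AND mask = 160
Host part size = 2^5 - 1 = 31
Broadcast last octet = 160 OR 31 = 191

191


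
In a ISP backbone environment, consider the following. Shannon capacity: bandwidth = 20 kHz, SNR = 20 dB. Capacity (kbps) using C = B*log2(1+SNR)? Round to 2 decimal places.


Given: B = 20 kHz, SNR = 20 dB
SNR linear = 10^(20/10) = 100
1 + SNR = 101
log2(101) = 6.6582114828
C = 20 * 1000 * 6.6582114828 = 133164.2297 bps
C = 133.164230 kbps -> 133.16 kbps (2 dp)

133.16


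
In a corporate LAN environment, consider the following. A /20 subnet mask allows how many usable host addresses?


Given: subnet mask /20
Host bits = 32 - 20 = 12
Total addresses = 2^12 = 4096
Usable hosts = 4096 - 2 (network + broadcast) = 4094

4094


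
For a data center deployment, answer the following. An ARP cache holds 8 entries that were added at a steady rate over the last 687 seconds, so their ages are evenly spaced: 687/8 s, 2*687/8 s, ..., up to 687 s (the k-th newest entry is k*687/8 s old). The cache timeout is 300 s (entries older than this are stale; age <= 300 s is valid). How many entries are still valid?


Ages are k * 687/8 s for k = 1..8 (spacing = 85.8750 s).
Entry k is valid iff k * 687/8 <= 300 iff k <= 8 * 300 / 687 = 3.4934
n_valid = floor(3.4934) = 3
(n_stale = 8 - 3 = 5)

3


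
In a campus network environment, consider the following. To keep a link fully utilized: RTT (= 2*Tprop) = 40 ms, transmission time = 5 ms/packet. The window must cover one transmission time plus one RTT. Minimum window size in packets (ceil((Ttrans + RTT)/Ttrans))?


Given: Ttrans = 5 ms, RTT = 40 ms (= 2 * Tprop, Tprop = 20 ms)
Time until first ACK returns = Ttrans + RTT = 5 + 40 = 45 ms
Need W * Ttrans >= Ttrans + RTT  ->  W >= (Ttrans + RTT) / Ttrans
(Ttrans + RTT) / Ttrans = 45 / 5 = 9
W_min = ceil(9) = 9

9


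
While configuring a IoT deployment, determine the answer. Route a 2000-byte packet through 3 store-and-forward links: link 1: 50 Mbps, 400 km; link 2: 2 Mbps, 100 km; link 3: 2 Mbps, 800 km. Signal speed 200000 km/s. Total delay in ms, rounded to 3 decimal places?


Packet = 2000 bytes = 16000 bits. Store-and-forward: sum (t_trans + t_prop) per link.
Link 1: t_trans = 16000/(50*10^6) s = 0.3200 ms; t_prop = 400/200000 s = 2.0000 ms; subtotal = 2.3200 ms
Link 2: t_trans = 16000/(2*10^6) s = 8.0000 ms; t_prop = 100/200000 s = 0.5000 ms; subtotal = 8.5000 ms
Link 3: t_trans = 16000/(2*10^6) s = 8.0000 ms; t_prop = 800/200000 s = 4.0000 ms; subtotal = 12.0000 ms
End-to-end = 2.3200 + 8.5000 + 12.0000 = 22.8200 ms -> 22.820 ms (3 dp)

22.820


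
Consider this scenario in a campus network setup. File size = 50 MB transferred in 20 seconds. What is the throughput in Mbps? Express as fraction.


Given: file = 50 MB, time = 20 s
File in Mb = 50 * 8 = 400 Mb
Throughput = 400 / 20 Mbps
Throughput = 20 Mbps

20


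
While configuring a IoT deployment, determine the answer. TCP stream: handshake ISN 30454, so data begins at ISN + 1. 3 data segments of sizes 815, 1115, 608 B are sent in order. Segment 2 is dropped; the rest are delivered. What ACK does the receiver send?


SYN uses sequence number 30454; first data byte = ISN + 1 = 30455.
Segment 1: SEQ = 30455, len = 815 B, covers [30455, 31269]
Segment 2: SEQ = 31270, len = 1115 B, covers [31270, 32384] [LOST]
Segment 3: SEQ = 32385, len = 608 B, covers [32385, 32992]
In-order data received: bytes [30455, 31269] (segments 1..1).
Segment 2 missing -> gap begins at byte 31270; later segments buffered out of order.
Cumulative ACK = next expected in-order byte = 30455 + 815 = 31270

31270


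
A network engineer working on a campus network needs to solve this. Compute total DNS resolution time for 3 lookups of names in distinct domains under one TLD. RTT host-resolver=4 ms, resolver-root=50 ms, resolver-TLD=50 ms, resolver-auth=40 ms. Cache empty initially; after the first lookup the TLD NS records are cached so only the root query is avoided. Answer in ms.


Lookup 1 (cold cache): local + root + TLD + auth = 4 + 50 + 50 + 40 = 144 ms
Lookups 2..3 (TLD NS cached -> skip root; new domain -> still ask TLD and auth): local + TLD + auth = 4 + 50 + 40 = 94 ms each
Remaining 2 lookups: 2 * 94 = 188 ms
Total = 144 + 188 = 332 ms

332


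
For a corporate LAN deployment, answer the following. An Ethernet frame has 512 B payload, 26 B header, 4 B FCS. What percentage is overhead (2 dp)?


Given: payload = 512 B, header = 26 B, trailer = 4 B
Overhead bytes = header + trailer = 26 + 4 = 30
Total frame = payload + overhead = 512 + 30 = 542
Overhead % = 30 / 542 * 100 = 5.5351% -> 5.54% (2 dp)

5.54


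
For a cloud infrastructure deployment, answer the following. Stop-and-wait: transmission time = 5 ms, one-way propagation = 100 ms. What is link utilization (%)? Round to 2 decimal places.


Given: Ttrans = 5 ms, Tprop = 100 ms
RTT = 2 * Tprop = 2 * 100 = 200 ms
U = Ttrans / (Ttrans + RTT)
U = 5 / (5 + 200)
U = 5 / 205 = 0.02439
U% = 2.44%

2.44


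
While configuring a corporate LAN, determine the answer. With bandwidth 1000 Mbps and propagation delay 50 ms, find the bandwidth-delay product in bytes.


Given: bandwidth = 1000 Mbps, delay = 50 ms
BDP in bits = 1000 * 10^6 * 50 / 1000
BDP in bits = 50000000
BDP in bytes = 50000000 / 8 = 6250000

6250000


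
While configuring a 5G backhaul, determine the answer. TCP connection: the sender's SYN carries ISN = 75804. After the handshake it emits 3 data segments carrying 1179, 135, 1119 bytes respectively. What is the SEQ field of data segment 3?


The SYN occupies sequence number ISN = 75804, so the first data byte is ISN + 1 = 75805.
SEQ of data segment i = (ISN + 1) + sum of payload sizes of segments 1..i-1.
Segment 1: SEQ = 75805, payload = 1179 bytes
Segment 2: SEQ = 76984, payload = 135 bytes
Segment 3: SEQ = 77119, payload = 1119 bytes
SEQ of segment 3 = 75805 + 1179 + 135 = 77119

77119


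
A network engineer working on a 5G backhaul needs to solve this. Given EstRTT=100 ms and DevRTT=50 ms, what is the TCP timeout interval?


Given: EstRTT = 100 ms, DevRTT = 50 ms
Timeout = EstRTT + 4 * DevRTT
4 * DevRTT = 4 * 50 = 200
Timeout = 100 + 200 = 300 ms

300


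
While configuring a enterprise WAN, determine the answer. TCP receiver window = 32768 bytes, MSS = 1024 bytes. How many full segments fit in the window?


Given: RWND = 32768 bytes, MSS = 1024 bytes
Full segments = floor(RWND / MSS)
Full segments = floor(32768 / 1024)
Full segments = floor(32.0) = 32

32


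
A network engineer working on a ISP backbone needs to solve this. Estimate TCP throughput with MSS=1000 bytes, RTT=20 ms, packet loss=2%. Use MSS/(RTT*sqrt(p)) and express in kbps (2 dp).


Given: MSS = 1000 bytes, RTT = 20 ms, loss = 2%
RTT in seconds = 20 / 1000 = 0.02
Loss rate = 2% = 0.02
sqrt(loss) = sqrt(0.02) = 0.141421356237
Throughput (bytes/s) = 1000 / (0.02 * 0.141421356237) = 353553.3906
Throughput (kbps) = 353553.3906 * 8 / 1000 = 2828.427125 -> 2828.43 kbps (2 dp)

2828.43


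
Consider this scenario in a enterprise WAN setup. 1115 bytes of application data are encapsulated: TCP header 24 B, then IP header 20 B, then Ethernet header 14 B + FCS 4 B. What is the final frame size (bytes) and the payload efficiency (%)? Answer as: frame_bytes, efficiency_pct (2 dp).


TCP segment = 1115 + 24 = 1139 B
IP packet = 1139 + 20 = 1159 B
Ethernet frame = 1159 + 14 + 4 = 1177 B
Efficiency = app / frame = 1115 / 1177 = 0.947324 = 94.7324% -> 94.73% (2 dp)

1177, 94.73


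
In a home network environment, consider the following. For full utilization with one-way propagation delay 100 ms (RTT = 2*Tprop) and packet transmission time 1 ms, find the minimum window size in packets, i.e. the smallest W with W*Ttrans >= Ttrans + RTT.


Given: Ttrans = 1 ms, RTT = 200 ms (= 2 * Tprop, Tprop = 100 ms)
Time until first ACK returns = Ttrans + RTT = 1 + 200 = 201 ms
Need W * Ttrans >= Ttrans + RTT  ->  W >= (Ttrans + RTT) / Ttrans
(Ttrans + RTT) / Ttrans = 201 / 1 = 201
W_min = ceil(201) = 201

201


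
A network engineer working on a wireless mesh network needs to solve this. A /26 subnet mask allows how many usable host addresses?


Given: subnet mask /26
Host bits = 32 - 26 = 6
Total addresses = 2^6 = 64
Usable hosts = 64 - 2 (network + broadcast) = 62

62


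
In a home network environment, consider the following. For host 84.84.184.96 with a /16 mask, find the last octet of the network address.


Given: IP = 84.84.184.96, prefix = /16
Subnet mask = 255.255.0.0
Last octet of IP: 96
Last octet of mask: 0
Network last octet = 96 AND 0 = 0

0


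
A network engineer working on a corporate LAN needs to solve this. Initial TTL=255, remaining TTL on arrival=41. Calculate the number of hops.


Given: initial TTL = 255, received TTL = 41
Hops = initial TTL - received TTL
Hops = 255 - 41 = 214

214


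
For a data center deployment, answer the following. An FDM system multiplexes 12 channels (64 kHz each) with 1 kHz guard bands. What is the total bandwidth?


Given: 12 channels, 64 kHz each, guard = 1 kHz
Channel bandwidth = 12 * 64 = 768 kHz
Guard bands = 11 gaps * 1 kHz = 11 kHz
Total = 768 + 11 = 779 kHz

779


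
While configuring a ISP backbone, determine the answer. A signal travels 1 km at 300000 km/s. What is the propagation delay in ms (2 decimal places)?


Given: distance = 1 km, speed = 300000 km/s
Delay = distance / speed = 1 / 300000 seconds
Delay in ms = 1 * 1000 / 300000
Delay = 0.0033 ms
Rounded to 2 dp = 0.00 ms

0.00


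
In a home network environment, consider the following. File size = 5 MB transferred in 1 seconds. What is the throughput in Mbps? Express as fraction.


Given: file = 5 MB, time = 1 s
File in Mb = 5 * 8 = 40 Mb
Throughput = 40 / 1 Mbps
Throughput = 40 Mbps

40


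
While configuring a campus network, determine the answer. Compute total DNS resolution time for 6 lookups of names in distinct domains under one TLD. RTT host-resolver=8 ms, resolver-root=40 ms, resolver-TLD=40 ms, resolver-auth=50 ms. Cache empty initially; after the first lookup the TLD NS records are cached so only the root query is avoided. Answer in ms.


Lookup 1 (cold cache): local + root + TLD + auth = 8 + 40 + 40 + 50 = 138 ms
Lookups 2..6 (TLD NS cached -> skip root; new domain -> still ask TLD and auth): local + TLD + auth = 8 + 40 + 50 = 98 ms each
Remaining 5 lookups: 5 * 98 = 490 ms
Total = 138 + 490 = 628 ms

628


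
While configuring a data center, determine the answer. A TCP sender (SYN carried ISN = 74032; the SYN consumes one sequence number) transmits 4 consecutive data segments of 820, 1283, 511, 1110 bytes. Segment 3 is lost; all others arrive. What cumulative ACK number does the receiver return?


SYN uses sequence number 74032; first data byte = ISN + 1 = 74033.
Segment 1: SEQ = 74033, len = 820 B, covers [74033, 74852]
Segment 2: SEQ = 74853, len = 1283 B, covers [74853, 76135]
Segment 3: SEQ = 76136, len = 511 B, covers [76136, 76646] [LOST]
Segment 4: SEQ = 76647, len = 1110 B, covers [76647, 77756]
In-order data received: bytes [74033, 76135] (segments 1..2).
Segment 3 missing -> gap begins at byte 76136; later segments buffered out of order.
Cumulative ACK = next expected in-order byte = 74033 + 820 + 1283 = 76136

76136


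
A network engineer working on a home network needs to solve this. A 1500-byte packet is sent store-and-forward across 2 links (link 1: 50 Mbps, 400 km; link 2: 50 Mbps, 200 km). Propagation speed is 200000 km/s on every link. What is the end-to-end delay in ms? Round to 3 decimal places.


Packet = 1500 bytes = 12000 bits. Store-and-forward: sum (t_trans + t_prop) per link.
Link 1: t_trans = 12000/(50*10^6) s = 0.2400 ms; t_prop = 400/200000 s = 2.0000 ms; subtotal = 2.2400 ms
Link 2: t_trans = 12000/(50*10^6) s = 0.2400 ms; t_prop = 200/200000 s = 1.0000 ms; subtotal = 1.2400 ms
End-to-end = 2.2400 + 1.2400 = 3.4800 ms -> 3.480 ms (3 dp)

3.480


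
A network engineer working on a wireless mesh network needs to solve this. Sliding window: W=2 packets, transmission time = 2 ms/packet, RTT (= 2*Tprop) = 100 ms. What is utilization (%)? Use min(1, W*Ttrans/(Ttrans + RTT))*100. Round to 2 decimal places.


Given: W = 2, Ttrans = 2 ms, RTT = 100 ms (= 2 * Tprop, Tprop = 50 ms)
Cycle time = Ttrans + RTT = 2 + 100 = 102 ms (first packet sent until its ACK returns)
W * Ttrans = 2 * 2 = 4 ms of sending per cycle
W * Ttrans / (Ttrans + RTT) = 4 / 102 = 0.039216
U = min(1, 0.039216) = 0.039216
U% = 3.92%

3.92


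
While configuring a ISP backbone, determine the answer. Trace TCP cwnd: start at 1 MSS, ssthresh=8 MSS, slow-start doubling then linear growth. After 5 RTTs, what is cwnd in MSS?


RTT 0: cwnd = 1 MSS (initial)
RTT 1: cwnd = 2 MSS (slow start, doubled)
RTT 2: cwnd = 4 MSS (slow start, doubled)
RTT 3: cwnd = 8 MSS (slow start, doubled)
RTT 4: cwnd = 9 MSS (congestion avoidance, +1)
RTT 5: cwnd = 10 MSS (congestion avoidance, +1)

10


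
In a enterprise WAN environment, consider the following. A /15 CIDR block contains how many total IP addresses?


Given: CIDR prefix /15
Host bits = 32 - 15 = 17
Total addresses = 2^17 = 131072

131072


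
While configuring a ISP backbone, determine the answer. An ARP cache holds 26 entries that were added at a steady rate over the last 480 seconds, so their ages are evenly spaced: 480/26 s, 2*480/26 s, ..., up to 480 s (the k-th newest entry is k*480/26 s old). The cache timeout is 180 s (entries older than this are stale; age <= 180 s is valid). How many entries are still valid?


Ages are k * 480/26 s for k = 1..26 (spacing = 18.4615 s).
Entry k is valid iff k * 480/26 <= 180 iff k <= 26 * 180 / 480 = 9.7500
n_valid = floor(9.7500) = 9
(n_stale = 26 - 9 = 17)

9


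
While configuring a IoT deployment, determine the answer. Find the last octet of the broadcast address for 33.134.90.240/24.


Given: IP = 33.134.90.240, prefix = /24
Host bits = 32 - 24 = 8
Network last octet = 240 AND mask = 0
Host part size = 2^8 - 1 = 255
Broadcast last octet = 0 OR 255 = 255

255


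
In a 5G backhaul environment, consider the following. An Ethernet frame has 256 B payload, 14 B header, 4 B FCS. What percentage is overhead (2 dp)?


Given: payload = 256 B, header = 14 B, trailer = 4 B
Overhead bytes = header + trailer = 14 + 4 = 18
Total frame = payload + overhead = 256 + 18 = 274
Overhead % = 18 / 274 * 100 = 6.5693% -> 6.57% (2 dp)

6.57


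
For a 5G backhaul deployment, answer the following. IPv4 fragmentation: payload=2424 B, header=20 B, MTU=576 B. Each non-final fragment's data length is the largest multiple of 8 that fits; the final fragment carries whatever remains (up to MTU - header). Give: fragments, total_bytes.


Max data per non-final fragment = floor((MTU - header)/8)*8 = floor((576 - 20)/8)*8 = floor(556/8)*8 = 552 B
Final fragment needs no 8-byte alignment: it can carry up to MTU - header = 556 B
Non-final fragments needed = ceil((payload - 556) / 552) = ceil(1868/552) = ceil(3.3841) = 4
Number of fragments = 4 + 1 = 5
Fragment sizes (data): 4 * 552 B + 216 B (last, 216 <= 556 OK)
Total bytes sent = payload + n_frags * header = 2424 + 5*20 = 2424 + 100 = 2524 B

5, 2524


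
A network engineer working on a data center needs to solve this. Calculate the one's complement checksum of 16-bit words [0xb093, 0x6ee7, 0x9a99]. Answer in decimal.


Given words: [0xb093, 0x6ee7, 0x9a99]
Step 1: Sum all words
Raw sum = 45203 + 28391 + 39577 = 113171
Step 2: Fold carry: (47635 + 1) = 47636
One's complement = ~47636 & 0xFFFF = 17899

17899


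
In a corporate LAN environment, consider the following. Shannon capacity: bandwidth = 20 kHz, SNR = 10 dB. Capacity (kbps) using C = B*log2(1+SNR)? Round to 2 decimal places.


Given: B = 20 kHz, SNR = 10 dB
SNR linear = 10^(10/10) = 10
1 + SNR = 11
log2(11) = 3.4594316186
C = 20 * 1000 * 3.4594316186 = 69188.6324 bps
C = 69.188632 kbps -> 69.19 kbps (2 dp)

69.19


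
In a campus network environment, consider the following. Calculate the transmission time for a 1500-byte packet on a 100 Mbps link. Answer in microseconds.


Given: packet = 1500 bytes, bandwidth = 100 Mbps
Packet in bits = 1500 * 8 = 12000 bits
Bandwidth = 100 * 10^6 = 100000000 bps
Time = 12000 / 100000000 seconds
Time in us = 12000 * 10^6 / 100000000 = 120

120


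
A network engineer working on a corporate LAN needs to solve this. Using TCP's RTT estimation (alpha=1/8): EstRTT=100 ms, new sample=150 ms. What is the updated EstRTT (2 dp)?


Given: EstRTT = 100 ms, SampleRTT = 150 ms, alpha = 1/8
New EstRTT = (1 - alpha) * EstRTT + alpha * SampleRTT
(7/8) * 100 = 87.5
(1/8) * 150 = 18.75
New EstRTT = 87.5 + 18.75 = 106.25 ms -> 106.25 ms (2 dp)

106.25


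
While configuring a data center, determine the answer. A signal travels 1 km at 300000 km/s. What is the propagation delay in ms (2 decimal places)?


Given: distance = 1 km, speed = 300000 km/s
Delay = distance / speed = 1 / 300000 seconds
Delay in ms = 1 * 1000 / 300000
Delay = 0.0033 ms
Rounded to 2 dp = 0.00 ms

0.00


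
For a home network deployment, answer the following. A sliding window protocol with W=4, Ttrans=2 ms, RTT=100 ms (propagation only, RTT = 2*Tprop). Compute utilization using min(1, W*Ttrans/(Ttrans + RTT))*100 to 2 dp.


Given: W = 4, Ttrans = 2 ms, RTT = 100 ms (= 2 * Tprop, Tprop = 50 ms)
Cycle time = Ttrans + RTT = 2 + 100 = 102 ms (first packet sent until its ACK returns)
W * Ttrans = 4 * 2 = 8 ms of sending per cycle
W * Ttrans / (Ttrans + RTT) = 8 / 102 = 0.078431
U = min(1, 0.078431) = 0.078431
U% = 7.84%

7.84


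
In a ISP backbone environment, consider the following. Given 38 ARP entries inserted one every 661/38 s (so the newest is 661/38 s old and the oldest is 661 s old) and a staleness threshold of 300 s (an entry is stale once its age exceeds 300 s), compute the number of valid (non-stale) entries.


Ages are k * 661/38 s for k = 1..38 (spacing = 17.3947 s).
Entry k is valid iff k * 661/38 <= 300 iff k <= 38 * 300 / 661 = 17.2466
n_valid = floor(17.2466) = 17
(n_stale = 38 - 17 = 21)

17


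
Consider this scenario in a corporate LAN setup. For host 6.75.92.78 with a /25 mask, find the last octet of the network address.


Given: IP = 6.75.92.78, prefix = /25
Subnet mask = 255.255.255.128
Last octet of IP: 78
Last octet of mask: 128
Network last octet = 78 AND 128 = 0

0


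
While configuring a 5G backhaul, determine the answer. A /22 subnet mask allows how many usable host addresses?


Given: subnet mask /22
Host bits = 32 - 22 = 10
Total addresses = 2^10 = 1024
Usable hosts = 1024 - 2 (network + broadcast) = 1022

1022


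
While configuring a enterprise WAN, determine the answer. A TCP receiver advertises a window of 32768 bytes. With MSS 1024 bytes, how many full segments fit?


Given: RWND = 32768 bytes, MSS = 1024 bytes
Full segments = floor(RWND / MSS)
Full segments = floor(32768 / 1024)
Full segments = floor(32.0) = 32

32


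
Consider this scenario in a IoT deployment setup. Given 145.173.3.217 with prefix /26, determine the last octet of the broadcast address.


Given: IP = 145.173.3.217, prefix = /26
Host bits = 32 - 26 = 6
Network last octet = 217 AND mask = 192
Host part size = 2^6 - 1 = 63
Broadcast last octet = 192 OR 63 = 255

255


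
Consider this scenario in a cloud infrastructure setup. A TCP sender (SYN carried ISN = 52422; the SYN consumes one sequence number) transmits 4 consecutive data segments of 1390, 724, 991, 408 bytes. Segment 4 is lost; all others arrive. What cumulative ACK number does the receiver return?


SYN uses sequence number 52422; first data byte = ISN + 1 = 52423.
Segment 1: SEQ = 52423, len = 1390 B, covers [52423, 53812]
Segment 2: SEQ = 53813, len = 724 B, covers [53813, 54536]
Segment 3: SEQ = 54537, len = 991 B, covers [54537, 55527]
Segment 4: SEQ = 55528, len = 408 B, covers [55528, 55935] [LOST]
In-order data received: bytes [52423, 55527] (segments 1..3).
Segment 4 missing -> gap begins at byte 55528.
Cumulative ACK = next expected in-order byte = 52423 + 1390 + 724 + 991 = 55528

55528


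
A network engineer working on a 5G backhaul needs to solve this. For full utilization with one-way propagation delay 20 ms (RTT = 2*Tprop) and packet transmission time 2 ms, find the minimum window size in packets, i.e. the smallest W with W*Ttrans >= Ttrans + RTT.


Given: Ttrans = 2 ms, RTT = 40 ms (= 2 * Tprop, Tprop = 20 ms)
Time until first ACK returns = Ttrans + RTT = 2 + 40 = 42 ms
Need W * Ttrans >= Ttrans + RTT  ->  W >= (Ttrans + RTT) / Ttrans
(Ttrans + RTT) / Ttrans = 42 / 2 = 21
W_min = ceil(21) = 21

21


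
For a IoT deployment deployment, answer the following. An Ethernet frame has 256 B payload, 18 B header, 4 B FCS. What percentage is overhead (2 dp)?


Given: payload = 256 B, header = 18 B, trailer = 4 B
Overhead bytes = header + trailer = 18 + 4 = 22
Total frame = payload + overhead = 256 + 22 = 278
Overhead % = 22 / 278 * 100 = 7.9137% -> 7.91% (2 dp)

7.91


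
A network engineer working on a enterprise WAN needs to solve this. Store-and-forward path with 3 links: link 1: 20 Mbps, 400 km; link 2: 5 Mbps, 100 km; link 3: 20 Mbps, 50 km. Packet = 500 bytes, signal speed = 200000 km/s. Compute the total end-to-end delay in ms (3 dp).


Packet = 500 bytes = 4000 bits. Store-and-forward: sum (t_trans + t_prop) per link.
Link 1: t_trans = 4000/(20*10^6) s = 0.2000 ms; t_prop = 400/200000 s = 2.0000 ms; subtotal = 2.2000 ms
Link 2: t_trans = 4000/(5*10^6) s = 0.8000 ms; t_prop = 100/200000 s = 0.5000 ms; subtotal = 1.3000 ms
Link 3: t_trans = 4000/(20*10^6) s = 0.2000 ms; t_prop = 50/200000 s = 0.2500 ms; subtotal = 0.4500 ms
End-to-end = 2.2000 + 1.3000 + 0.4500 = 3.9500 ms -> 3.950 ms (3 dp)

3.950


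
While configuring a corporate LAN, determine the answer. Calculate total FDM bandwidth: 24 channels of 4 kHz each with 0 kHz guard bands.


Given: 24 channels, 4 kHz each, guard = 0 kHz
Channel bandwidth = 24 * 4 = 96 kHz
Guard bands = 23 gaps * 0 kHz = 0 kHz
Total = 96 + 0 = 96 kHz

96


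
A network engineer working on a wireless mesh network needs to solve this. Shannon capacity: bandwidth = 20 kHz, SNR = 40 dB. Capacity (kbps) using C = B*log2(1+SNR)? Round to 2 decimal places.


Given: B = 20 kHz, SNR = 40 dB
SNR linear = 10^(40/10) = 10000
1 + SNR = 10001
log2(10001) = 13.2878566418
C = 20 * 1000 * 13.2878566418 = 265757.1328 bps
C = 265.757133 kbps -> 265.76 kbps (2 dp)

265.76


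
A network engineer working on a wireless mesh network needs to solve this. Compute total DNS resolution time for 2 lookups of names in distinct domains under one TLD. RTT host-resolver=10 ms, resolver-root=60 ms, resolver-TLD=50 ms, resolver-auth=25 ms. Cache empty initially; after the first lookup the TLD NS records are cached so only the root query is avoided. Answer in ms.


Lookup 1 (cold cache): local + root + TLD + auth = 10 + 60 + 50 + 25 = 145 ms
Lookups 2..2 (TLD NS cached -> skip root; new domain -> still ask TLD and auth): local + TLD + auth = 10 + 50 + 25 = 85 ms each
Remaining 1 lookups: 1 * 85 = 85 ms
Total = 145 + 85 = 230 ms

230


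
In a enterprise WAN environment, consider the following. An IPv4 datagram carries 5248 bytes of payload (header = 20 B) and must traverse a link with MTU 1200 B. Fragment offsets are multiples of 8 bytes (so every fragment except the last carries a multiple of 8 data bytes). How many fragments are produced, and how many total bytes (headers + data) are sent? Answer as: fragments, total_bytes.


Max data per non-final fragment = floor((MTU - header)/8)*8 = floor((1200 - 20)/8)*8 = floor(1180/8)*8 = 1176 B
Final fragment needs no 8-byte alignment: it can carry up to MTU - header = 1180 B
Non-final fragments needed = ceil((payload - 1180) / 1176) = ceil(4068/1176) = ceil(3.4592) = 4
Number of fragments = 4 + 1 = 5
Fragment sizes (data): 4 * 1176 B + 544 B (last, 544 <= 1180 OK)
Total bytes sent = payload + n_frags * header = 5248 + 5*20 = 5248 + 100 = 5348 B

5, 5348


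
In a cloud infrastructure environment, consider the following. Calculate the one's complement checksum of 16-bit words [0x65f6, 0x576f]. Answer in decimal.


Given words: [0x65f6, 0x576f]
Step 1: Sum all words
Raw sum = 26102 + 22383 = 48485
One's complement = ~48485 & 0xFFFF = 17050

17050


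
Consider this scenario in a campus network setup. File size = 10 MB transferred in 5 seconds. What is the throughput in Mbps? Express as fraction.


Given: file = 10 MB, time = 5 s
File in Mb = 10 * 8 = 80 Mb
Throughput = 80 / 5 Mbps
Throughput = 16 Mbps

16


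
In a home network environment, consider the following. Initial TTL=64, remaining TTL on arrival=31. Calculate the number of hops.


Given: initial TTL = 64, received TTL = 31
Hops = initial TTL - received TTL
Hops = 64 - 31 = 33

33


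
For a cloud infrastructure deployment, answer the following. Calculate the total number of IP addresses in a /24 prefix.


Given: CIDR prefix /24
Host bits = 32 - 24 = 8
Total addresses = 2^8 = 256

256


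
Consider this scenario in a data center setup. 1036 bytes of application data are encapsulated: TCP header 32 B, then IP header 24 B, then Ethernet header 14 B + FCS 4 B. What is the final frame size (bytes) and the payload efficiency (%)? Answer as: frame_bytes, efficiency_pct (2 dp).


TCP segment = 1036 + 32 = 1068 B
IP packet = 1068 + 24 = 1092 B
Ethernet frame = 1092 + 14 + 4 = 1110 B
Efficiency = app / frame = 1036 / 1110 = 0.933333 = 93.3333% -> 93.33% (2 dp)

1110, 93.33


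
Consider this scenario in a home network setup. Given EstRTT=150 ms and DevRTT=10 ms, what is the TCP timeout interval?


Given: EstRTT = 150 ms, DevRTT = 10 ms
Timeout = EstRTT + 4 * DevRTT
4 * DevRTT = 4 * 10 = 40
Timeout = 150 + 40 = 190 ms

190


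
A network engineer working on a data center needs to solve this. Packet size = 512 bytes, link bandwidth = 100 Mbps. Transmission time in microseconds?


Given: packet = 512 bytes, bandwidth = 100 Mbps
Packet in bits = 512 * 8 = 4096 bits
Bandwidth = 100 * 10^6 = 100000000 bps
Time = 4096 / 100000000 seconds
Time in us = 4096 * 10^6 / 100000000 = 40.96

40.96


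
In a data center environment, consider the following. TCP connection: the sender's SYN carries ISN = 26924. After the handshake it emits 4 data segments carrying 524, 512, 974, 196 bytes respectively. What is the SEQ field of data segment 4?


The SYN occupies sequence number ISN = 26924, so the first data byte is ISN + 1 = 26925.
SEQ of data segment i = (ISN + 1) + sum of payload sizes of segments 1..i-1.
Segment 1: SEQ = 26925, payload = 524 bytes
Segment 2: SEQ = 27449, payload = 512 bytes
Segment 3: SEQ = 27961, payload = 974 bytes
Segment 4: SEQ = 28935, payload = 196 bytes
SEQ of segment 4 = 26925 + 524 + 512 + 974 = 28935

28935


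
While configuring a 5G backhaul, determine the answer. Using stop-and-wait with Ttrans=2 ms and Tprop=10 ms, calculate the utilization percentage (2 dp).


Given: Ttrans = 2 ms, Tprop = 10 ms
RTT = 2 * Tprop = 2 * 10 = 20 ms
U = Ttrans / (Ttrans + RTT)
U = 2 / (2 + 20)
U = 2 / 22 = 0.090909
U% = 9.09%

9.09


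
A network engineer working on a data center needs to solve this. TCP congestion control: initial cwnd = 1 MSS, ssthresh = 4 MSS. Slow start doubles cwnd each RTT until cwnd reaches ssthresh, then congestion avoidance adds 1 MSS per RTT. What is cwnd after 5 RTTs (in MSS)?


RTT 0: cwnd = 1 MSS (initial)
RTT 1: cwnd = 2 MSS (slow start, doubled)
RTT 2: cwnd = 4 MSS (slow start, doubled)
RTT 3: cwnd = 5 MSS (congestion avoidance, +1)
RTT 4: cwnd = 6 MSS (congestion avoidance, +1)
RTT 5: cwnd = 7 MSS (congestion avoidance, +1)

7


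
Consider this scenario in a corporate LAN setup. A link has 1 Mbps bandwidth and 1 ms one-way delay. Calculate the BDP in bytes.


Given: bandwidth = 1 Mbps, delay = 1 ms
BDP in bits = 1 * 10^6 * 1 / 1000
BDP in bits = 1000
BDP in bytes = 1000 / 8 = 125

125


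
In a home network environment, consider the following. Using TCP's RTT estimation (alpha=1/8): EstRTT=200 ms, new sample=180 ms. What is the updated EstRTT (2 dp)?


Given: EstRTT = 200 ms, SampleRTT = 180 ms, alpha = 1/8
New EstRTT = (1 - alpha) * EstRTT + alpha * SampleRTT
(7/8) * 200 = 175
(1/8) * 180 = 22.5
New EstRTT = 175 + 22.5 = 197.5 ms -> 197.50 ms (2 dp)

197.50


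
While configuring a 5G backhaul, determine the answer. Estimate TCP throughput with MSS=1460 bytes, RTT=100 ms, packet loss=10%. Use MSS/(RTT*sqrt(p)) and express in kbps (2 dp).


Given: MSS = 1460 bytes, RTT = 100 ms, loss = 10%
RTT in seconds = 100 / 1000 = 0.1
Loss rate = 10% = 0.1
sqrt(loss) = sqrt(0.1) = 0.316227766017
Throughput (bytes/s) = 1460 / (0.1 * 0.316227766017) = 46169.2538
Throughput (kbps) = 46169.2538 * 8 / 1000 = 369.354031 -> 369.35 kbps (2 dp)

369.35


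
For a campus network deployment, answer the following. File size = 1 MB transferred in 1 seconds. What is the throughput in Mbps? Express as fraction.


Given: file = 1 MB, time = 1 s
File in Mb = 1 * 8 = 8 Mb
Throughput = 8 / 1 Mbps
Throughput = 8 Mbps

8


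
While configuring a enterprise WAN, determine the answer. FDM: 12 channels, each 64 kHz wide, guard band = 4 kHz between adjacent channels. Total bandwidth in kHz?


Given: 12 channels, 64 kHz each, guard = 4 kHz
Channel bandwidth = 12 * 64 = 768 kHz
Guard bands = 11 gaps * 4 kHz = 44 kHz
Total = 768 + 44 = 812 kHz

812


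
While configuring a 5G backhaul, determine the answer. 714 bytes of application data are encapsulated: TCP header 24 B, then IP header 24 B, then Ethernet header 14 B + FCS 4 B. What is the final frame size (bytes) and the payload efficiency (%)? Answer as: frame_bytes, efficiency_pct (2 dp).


TCP segment = 714 + 24 = 738 B
IP packet = 738 + 24 = 762 B
Ethernet frame = 762 + 14 + 4 = 780 B
Efficiency = app / frame = 714 / 780 = 0.915385 = 91.5385% -> 91.54% (2 dp)

780, 91.54
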